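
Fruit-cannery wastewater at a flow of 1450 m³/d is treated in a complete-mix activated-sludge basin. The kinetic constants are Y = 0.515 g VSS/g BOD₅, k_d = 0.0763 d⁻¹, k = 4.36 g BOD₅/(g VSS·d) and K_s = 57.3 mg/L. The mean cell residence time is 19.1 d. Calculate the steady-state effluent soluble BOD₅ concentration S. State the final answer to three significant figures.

S ≈ 3.48 mg/L

Effluent substrate depends only on kinetics and SRT: S = K_s(1 + k_d θ_c) / [θ_c(Yk − k_d) − 1] = 57.3 × (1 + 0.0763 × 19.1) / [19.1 × (0.515 × 4.36 − 0.0763) − 1] = 140.8 / 40.43 = 3.483 mg/L.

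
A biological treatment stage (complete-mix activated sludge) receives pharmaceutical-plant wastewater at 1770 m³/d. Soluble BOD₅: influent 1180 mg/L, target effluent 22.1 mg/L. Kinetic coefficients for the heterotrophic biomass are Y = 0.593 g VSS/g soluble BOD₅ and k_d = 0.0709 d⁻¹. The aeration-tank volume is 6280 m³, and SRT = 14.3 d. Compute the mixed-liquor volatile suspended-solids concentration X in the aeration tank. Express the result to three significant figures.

X ≈ 1370 mg/L

From V·X·(1 + k_d·θ_c) = Y·Q·(S₀ − S)·θ_c: X = 0.593 × 1770 × (1180 − 22.1) × 14.3 / [6280 × (1 + 0.0709 × 14.3)] = 1374 mg/L.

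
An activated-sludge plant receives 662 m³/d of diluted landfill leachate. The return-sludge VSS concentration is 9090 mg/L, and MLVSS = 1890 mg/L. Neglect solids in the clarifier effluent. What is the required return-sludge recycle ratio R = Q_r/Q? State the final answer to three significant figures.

R = Q_r/Q = X/(X_r − X) = 1890 / (9090 − 1890) = 0.2625.

R ≈ 0.263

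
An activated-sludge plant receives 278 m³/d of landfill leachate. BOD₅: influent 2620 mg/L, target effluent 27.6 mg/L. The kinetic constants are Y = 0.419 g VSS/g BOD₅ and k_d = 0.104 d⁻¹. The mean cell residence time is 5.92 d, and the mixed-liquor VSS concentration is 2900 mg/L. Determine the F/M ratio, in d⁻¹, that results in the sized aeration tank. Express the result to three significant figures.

Rearranging the biomass balance for a CMAS with decay, V = Y·Q·ΔS·θ_c / [X·(1+k_d θ_c)] = 0.419 × 278 × (2620 − 27.6) × 5.92 / [2900 × (1 + 0.104 × 5.92)] = 1.79×10^6 / 4685 = 381.5 m³.
F/M = applied load / biomass = Q·S₀/(V·X) = 278 × 2620 / (381.5 × 2900) = 0.6583 d⁻¹.

F/M ≈ 0.658 d⁻¹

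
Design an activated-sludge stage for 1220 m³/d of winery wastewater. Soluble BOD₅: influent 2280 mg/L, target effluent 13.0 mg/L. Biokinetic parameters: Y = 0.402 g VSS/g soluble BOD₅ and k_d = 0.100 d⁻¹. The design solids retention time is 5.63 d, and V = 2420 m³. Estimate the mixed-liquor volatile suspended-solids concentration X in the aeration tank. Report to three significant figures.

From V·X·(1 + k_d·θ_c) = Y·Q·(S₀ − S)·θ_c: X = 0.402 × 1220 × (2280 − 13.0) × 5.63 / [2420 × (1 + 0.100 × 5.63)] = 1655 mg/L.

X ≈ 1650 mg/L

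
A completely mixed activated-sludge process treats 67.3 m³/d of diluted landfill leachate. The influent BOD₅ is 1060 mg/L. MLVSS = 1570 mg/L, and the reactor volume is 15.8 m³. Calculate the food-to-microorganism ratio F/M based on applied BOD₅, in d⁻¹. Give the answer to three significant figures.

F/M ≈ 2.88 d⁻¹

F/M = applied load / biomass = Q·S₀/(V·X) = 67.3 × 1060 / (15.80 × 1570) = 2.876 d⁻¹.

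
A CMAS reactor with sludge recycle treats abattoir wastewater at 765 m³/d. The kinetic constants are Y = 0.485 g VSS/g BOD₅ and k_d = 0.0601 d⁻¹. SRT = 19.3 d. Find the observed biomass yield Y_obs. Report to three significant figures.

The observed yield is Y_obs = Y/(1 + k_d·θ_c) = 0.485 / (1 + 0.0601 × 19.3) = 0.485 / 2.160 = 0.2245 g VSS per g BOD₅ removed.

Y_obs ≈ 0.225 g VSS/g BOD₅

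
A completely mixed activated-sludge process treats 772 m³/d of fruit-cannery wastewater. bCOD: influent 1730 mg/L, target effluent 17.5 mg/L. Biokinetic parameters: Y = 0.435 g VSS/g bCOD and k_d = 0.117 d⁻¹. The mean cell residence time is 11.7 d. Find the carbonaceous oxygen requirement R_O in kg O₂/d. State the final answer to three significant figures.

R_O ≈ 977 kg O₂/d

The observed yield is Y_obs = Y/(1 + k_d·θ_c) = 0.435 / (1 + 0.117 × 11.7) = 0.435 / 2.369 = 0.1836 g VSS per g bCOD removed.
Mass of bCOD removed per day: Q(S₀ − S) = 772 × 1712 g/m³ = 1322 kg/d.
Biomass synthesised: P_X = Y_obs × 1322 = 242.8 kg VSS/d.
Carbonaceous O₂ demand = substrate oxidised − cell-mass equivalent = 1322 − 1.42 × 242.8 = 977.3 kg O₂/d.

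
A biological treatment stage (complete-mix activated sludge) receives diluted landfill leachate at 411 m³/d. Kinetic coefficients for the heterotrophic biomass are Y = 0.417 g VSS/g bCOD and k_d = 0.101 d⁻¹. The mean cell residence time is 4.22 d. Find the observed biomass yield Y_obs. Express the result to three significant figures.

Correct the yield for decay: Y_obs = Y/(1 + k_d θ_c) = 0.417 / (1 + 0.101 × 4.22) = 0.417 / 1.426 = 0.2924.

Y_obs ≈ 0.292 g VSS/g bCOD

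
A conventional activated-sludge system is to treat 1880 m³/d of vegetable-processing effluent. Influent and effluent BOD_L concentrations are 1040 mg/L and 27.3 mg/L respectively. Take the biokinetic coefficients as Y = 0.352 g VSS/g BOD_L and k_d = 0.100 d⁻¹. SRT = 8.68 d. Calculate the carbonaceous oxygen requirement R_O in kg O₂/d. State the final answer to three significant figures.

Observed yield with endogenous decay: Y_obs = Y / (1 + k_d·θ_c) = 0.352 / (1 + 0.100 × 8.68) = 0.352 / 1.868 = 0.1884 g VSS/g BOD_L.
Substrate removed = Q·(S₀ − S) = 1880 m³/d × (1040 − 27.3) g/m³ = 1.9×10^6 g/d = 1904 kg/d.
P_X = Y_obs·Q·(S₀ − S) = 0.1884 × 1904 = 358.8 kg VSS/d.
Carbonaceous O₂ demand = substrate oxidised − cell-mass equivalent = 1904 − 1.42 × 358.8 = 1394 kg O₂/d.

R_O ≈ 1390 kg O₂/d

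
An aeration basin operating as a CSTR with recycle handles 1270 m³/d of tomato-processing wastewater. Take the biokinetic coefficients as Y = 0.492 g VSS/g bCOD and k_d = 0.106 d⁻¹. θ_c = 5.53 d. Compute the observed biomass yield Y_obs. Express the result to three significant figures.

Observed yield with endogenous decay: Y_obs = Y / (1 + k_d·θ_c) = 0.492 / (1 + 0.106 × 5.53) = 0.492 / 1.586 = 0.3102 g VSS/g bCOD.

Y_obs ≈ 0.310 g VSS/g bCOD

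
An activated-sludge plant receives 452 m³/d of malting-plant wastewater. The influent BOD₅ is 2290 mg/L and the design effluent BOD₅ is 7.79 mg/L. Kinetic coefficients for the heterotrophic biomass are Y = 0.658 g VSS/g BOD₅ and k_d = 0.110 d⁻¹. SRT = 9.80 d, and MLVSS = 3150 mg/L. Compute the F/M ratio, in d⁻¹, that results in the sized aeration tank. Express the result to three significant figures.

From the SRT design equation V = Y Q (S₀−S) θ_c / [X (1 + k_d θ_c)] = 0.658 × 452 × (2290 − 7.79) × 9.80 / [3150 × (1 + 0.110 × 9.80)] = 6.65×10^6 / 6546 = 1016 m³.
F/M = Q·S₀ / (V·X) = 452 × 2290 / (1016 × 3150) = 0.3234 g BOD₅·(g VSS·d)⁻¹.

F/M ≈ 0.323 d⁻¹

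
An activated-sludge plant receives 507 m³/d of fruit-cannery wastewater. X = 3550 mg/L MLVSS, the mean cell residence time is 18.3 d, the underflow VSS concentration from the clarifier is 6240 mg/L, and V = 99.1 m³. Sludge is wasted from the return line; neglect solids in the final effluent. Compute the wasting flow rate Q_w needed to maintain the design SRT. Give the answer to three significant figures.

Q_w ≈ 3.08 m³/d

θ_c = V·X/(Q_w·X_r) when wasting from the recycle, so Q_w = V·X/(θ_c·X_r) = 99.10 × 3550 / (18.3 × 6240) = 3.081 m³/d.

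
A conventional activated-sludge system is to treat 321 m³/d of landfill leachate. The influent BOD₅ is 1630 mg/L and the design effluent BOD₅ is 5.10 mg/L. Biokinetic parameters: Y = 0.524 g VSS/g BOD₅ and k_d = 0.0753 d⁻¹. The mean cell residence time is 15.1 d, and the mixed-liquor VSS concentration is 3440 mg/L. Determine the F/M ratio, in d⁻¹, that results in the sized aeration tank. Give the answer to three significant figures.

F/M ≈ 0.271 d⁻¹

Rearranging the biomass balance for a CMAS with decay, V = Y·Q·ΔS·θ_c / [X·(1+k_d θ_c)] = 0.524 × 321 × (1630 − 5.10) × 15.1 / [3440 × (1 + 0.0753 × 15.1)] = 4.13×10^6 / 7351 = 561.4 m³.
F/M = Q·S₀ / (V·X) = 321 × 1630 / (561.4 × 3440) = 0.2709 g BOD₅·(g VSS·d)⁻¹.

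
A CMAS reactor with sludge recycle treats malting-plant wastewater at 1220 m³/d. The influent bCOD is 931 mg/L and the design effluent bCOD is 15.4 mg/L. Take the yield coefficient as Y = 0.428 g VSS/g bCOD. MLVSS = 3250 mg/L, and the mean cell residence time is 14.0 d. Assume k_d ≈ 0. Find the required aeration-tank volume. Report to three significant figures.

V ≈ 2060 m³

V·X = Y·Q·ΔS·θ_c gives V = 0.428 × 1220 × (931 − 15.4) × 14.0 / 3250 = 2059 m³.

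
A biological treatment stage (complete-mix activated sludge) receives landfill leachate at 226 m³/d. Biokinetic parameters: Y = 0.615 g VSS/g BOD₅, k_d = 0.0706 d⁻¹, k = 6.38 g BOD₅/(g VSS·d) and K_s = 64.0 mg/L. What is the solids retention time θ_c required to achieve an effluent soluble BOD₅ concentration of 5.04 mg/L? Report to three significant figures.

θ_c ≈ 4.63 d

Specific growth rate at S = 5.04 mg/L: μ = YkS/(K_s+S) = 0.615·6.38·5.04/(64.0+5.04) = 0.2864 d⁻¹.
1/θ_c = 0.2864 − 0.0706 = 0.2158 d⁻¹, so θ_c = 4.633 d.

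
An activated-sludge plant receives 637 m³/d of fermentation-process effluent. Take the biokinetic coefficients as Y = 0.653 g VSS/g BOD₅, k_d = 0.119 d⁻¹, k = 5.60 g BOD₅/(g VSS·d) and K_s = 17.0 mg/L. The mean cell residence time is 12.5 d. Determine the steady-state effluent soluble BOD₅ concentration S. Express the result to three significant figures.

S ≈ 0.978 mg/L

Effluent substrate depends only on kinetics and SRT: S = K_s(1 + k_d θ_c) / [θ_c(Yk − k_d) − 1] = 17.0 × (1 + 0.119 × 12.5) / [12.5 × (0.653 × 5.60 − 0.119) − 1] = 42.29 / 43.22 = 0.9784 mg/L.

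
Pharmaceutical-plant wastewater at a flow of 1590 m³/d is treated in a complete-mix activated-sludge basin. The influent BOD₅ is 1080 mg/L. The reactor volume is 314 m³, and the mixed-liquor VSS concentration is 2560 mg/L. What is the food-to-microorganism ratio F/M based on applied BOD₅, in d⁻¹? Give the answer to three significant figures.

Food-to-microorganism ratio F/M = Q S₀ / (V X) = 1590 × 1080 / (314.0 × 2560) = 2.136 d⁻¹.

F/M ≈ 2.14 d⁻¹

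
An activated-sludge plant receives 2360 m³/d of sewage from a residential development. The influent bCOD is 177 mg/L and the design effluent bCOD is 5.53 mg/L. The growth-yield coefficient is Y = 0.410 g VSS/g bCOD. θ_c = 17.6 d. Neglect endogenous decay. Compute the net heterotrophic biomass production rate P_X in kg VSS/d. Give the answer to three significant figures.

P_X ≈ 166 kg VSS/d

With endogenous decay neglected, the observed yield equals the true yield: Y_obs = Y = 0.410 g VSS/g bCOD.
Q·(S₀ − S) = 2360 × (177 − 5.53) × 10⁻³ = 404.7 kg/d removed.
So the net sludge growth is P_X = 0.4100 × 404.7 = 165.9 kg VSS/d.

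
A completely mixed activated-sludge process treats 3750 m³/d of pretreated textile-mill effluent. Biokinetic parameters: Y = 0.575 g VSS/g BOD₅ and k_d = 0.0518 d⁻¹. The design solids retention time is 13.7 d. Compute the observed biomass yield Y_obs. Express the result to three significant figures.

Y_obs ≈ 0.336 g VSS/g BOD₅

The observed yield is Y_obs = Y/(1 + k_d·θ_c) = 0.575 / (1 + 0.0518 × 13.7) = 0.575 / 1.710 = 0.3363 g VSS per g BOD₅ removed.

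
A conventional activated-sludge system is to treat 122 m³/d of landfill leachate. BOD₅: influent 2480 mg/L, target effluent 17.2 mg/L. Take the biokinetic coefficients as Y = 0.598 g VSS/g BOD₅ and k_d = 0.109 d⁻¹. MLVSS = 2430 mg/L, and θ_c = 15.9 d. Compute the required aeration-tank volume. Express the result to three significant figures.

V ≈ 430 m³

Rearranging the biomass balance for a CMAS with decay, V = Y·Q·ΔS·θ_c / [X·(1+k_d θ_c)] = 0.598 × 122 × (2480 − 17.2) × 15.9 / [2430 × (1 + 0.109 × 15.9)] = 2.86×10^6 / 6641 = 430.2 m³.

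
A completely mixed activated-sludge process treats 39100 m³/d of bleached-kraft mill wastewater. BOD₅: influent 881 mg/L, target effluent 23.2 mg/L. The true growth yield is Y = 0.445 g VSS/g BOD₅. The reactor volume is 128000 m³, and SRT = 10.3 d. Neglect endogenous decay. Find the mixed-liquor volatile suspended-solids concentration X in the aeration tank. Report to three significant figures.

X ≈ 1200 mg/L

Without decay, X = Y Q (S₀−S) θ_c / V = 0.445 × 39100 × (881 − 23.2) × 10.3 / 128000 = 1201 mg/L.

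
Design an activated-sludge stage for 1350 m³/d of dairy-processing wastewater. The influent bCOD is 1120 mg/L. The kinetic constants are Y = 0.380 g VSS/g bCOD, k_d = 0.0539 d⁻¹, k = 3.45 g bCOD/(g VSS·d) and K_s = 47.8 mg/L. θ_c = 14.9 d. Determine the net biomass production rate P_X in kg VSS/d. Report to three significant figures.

From the Monod/SRT balance for a CMAS, S = K_s·(1+k_d θ_c)/[θ_c·(Y k − k_d) − 1] = 47.8 × (1 + 0.0539 × 14.9) / [14.9 × (0.380 × 3.45 − 0.0539) − 1] = 86.19 / 17.73 = 4.861 mg/L.
Observed yield with endogenous decay: Y_obs = Y / (1 + k_d·θ_c) = 0.380 / (1 + 0.0539 × 14.9) = 0.380 / 1.803 = 0.2107 g VSS/g bCOD.
Q·(S₀ − S) = 1350 × (1120 − 4.86) × 10⁻³ = 1505 kg/d removed.
Net biomass production P_X = Y_obs × Q·(S₀ − S) = 0.2107 × 1505 = 317.3 kg VSS/d.

P_X ≈ 317 kg VSS/d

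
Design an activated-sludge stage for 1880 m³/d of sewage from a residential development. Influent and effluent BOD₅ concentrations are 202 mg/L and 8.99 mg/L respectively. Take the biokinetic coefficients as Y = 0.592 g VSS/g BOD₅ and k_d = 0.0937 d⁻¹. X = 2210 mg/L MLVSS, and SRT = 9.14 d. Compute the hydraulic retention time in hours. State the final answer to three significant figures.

τ ≈ 6.11 h

From the SRT design equation V = Y Q (S₀−S) θ_c / [X (1 + k_d θ_c)] = 0.592 × 1880 × (202 − 8.99) × 9.14 / [2210 × (1 + 0.0937 × 9.14)] = 1.96×10^6 / 4103 = 478.6 m³.
τ = V/Q = 478.6/1880 = 0.2546 d, or 6.109 h.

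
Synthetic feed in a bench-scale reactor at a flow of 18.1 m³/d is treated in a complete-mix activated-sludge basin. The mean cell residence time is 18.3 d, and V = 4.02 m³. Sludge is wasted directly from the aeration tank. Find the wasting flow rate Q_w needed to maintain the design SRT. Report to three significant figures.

Q_w ≈ 0.220 m³/d

With mixed-liquor wasting, θ_c = V/Q_w, so Q_w = V/θ_c = 4.020/18.3 = 0.2197 m³/d.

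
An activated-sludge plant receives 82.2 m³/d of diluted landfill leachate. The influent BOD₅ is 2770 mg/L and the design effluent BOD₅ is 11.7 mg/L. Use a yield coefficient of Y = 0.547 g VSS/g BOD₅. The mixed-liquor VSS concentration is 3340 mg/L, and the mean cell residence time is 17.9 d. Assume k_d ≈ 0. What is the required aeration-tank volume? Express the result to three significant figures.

V ≈ 665 m³

V·X = Y·Q·ΔS·θ_c gives V = 0.547 × 82.2 × (2770 − 11.7) × 17.9 / 3340 = 664.7 m³.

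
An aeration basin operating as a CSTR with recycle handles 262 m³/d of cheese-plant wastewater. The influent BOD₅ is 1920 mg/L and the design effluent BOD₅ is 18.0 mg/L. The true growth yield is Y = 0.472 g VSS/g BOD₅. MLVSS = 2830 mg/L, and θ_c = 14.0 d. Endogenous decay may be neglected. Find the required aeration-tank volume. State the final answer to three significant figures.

Biomass mass balance (decay neglected): V·X = Y·Q·(S₀ − S)·θ_c, so V = 0.472 × 262 × (1920 − 18.0) × 14.0 / 2830 = 1164 m³.

V ≈ 1160 m³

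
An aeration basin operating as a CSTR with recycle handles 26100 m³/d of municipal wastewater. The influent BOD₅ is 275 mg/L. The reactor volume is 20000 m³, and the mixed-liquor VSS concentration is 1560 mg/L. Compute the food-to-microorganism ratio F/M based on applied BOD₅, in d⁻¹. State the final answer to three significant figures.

F/M = applied load / biomass = Q·S₀/(V·X) = 26100 × 275 / (20000 × 1560) = 0.2300 d⁻¹.

F/M ≈ 0.230 d⁻¹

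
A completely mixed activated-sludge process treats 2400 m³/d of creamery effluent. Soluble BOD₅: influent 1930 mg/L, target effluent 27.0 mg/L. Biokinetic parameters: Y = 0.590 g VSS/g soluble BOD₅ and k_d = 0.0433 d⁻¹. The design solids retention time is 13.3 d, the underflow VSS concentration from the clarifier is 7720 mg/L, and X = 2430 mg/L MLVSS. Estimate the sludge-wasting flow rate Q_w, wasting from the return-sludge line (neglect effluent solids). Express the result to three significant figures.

Q_w ≈ 221 m³/d

Steady-state biomass mass balance: V·X·(1 + k_d·θ_c) = Y·Q·(S₀ − S)·θ_c, so V = 0.590 × 2400 × (1930 − 27.0) × 13.3 / [2430 × (1 + 0.0433 × 13.3)] = 3.58×10^7 / 3829 = 9359 m³.
Q_w = (V·X)/(θ_c X_r) = 9359 × 2430 / (13.3 × 7720) = 221.5 m³/d.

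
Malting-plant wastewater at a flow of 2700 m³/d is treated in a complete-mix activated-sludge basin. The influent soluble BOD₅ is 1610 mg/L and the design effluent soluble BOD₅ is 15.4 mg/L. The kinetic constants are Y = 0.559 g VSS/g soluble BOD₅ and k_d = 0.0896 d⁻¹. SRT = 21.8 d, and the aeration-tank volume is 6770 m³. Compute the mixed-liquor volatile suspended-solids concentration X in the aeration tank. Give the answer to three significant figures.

X = Y·Q·ΔS·θ_c / [V·(1 + k_d θ_c)] = 0.559 × 2700 × (1610 − 15.4) × 21.8 / [6770 × (1 + 0.0896 × 21.8)] = 2624 mg/L.

X ≈ 2620 mg/L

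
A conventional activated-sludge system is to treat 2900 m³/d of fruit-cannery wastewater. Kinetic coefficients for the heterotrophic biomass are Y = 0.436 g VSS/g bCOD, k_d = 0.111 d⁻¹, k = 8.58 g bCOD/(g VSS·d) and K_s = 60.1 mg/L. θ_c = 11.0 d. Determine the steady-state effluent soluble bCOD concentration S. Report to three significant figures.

For a completely mixed reactor with recycle the Lawrence–McCarty relation gives S = K_s·(1 + k_d·θ_c) / [θ_c·(Y·k − k_d) − 1] = 60.1 × (1 + 0.111 × 11.0) / [11.0 × (0.436 × 8.58 − 0.111) − 1] = 133.5 / 38.93 = 3.429 mg/L.

S ≈ 3.43 mg/L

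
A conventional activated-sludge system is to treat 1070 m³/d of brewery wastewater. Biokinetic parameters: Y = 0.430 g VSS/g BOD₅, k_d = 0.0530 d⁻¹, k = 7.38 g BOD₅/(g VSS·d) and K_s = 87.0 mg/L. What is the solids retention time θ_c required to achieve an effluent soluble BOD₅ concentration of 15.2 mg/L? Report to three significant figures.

Specific growth rate at S = 15.2 mg/L: μ = YkS/(K_s+S) = 0.430·7.38·15.2/(87.0+15.2) = 0.4720 d⁻¹.
1/θ_c = 0.4720 − 0.0530 = 0.4190 d⁻¹, so θ_c = 2.387 d.

θ_c ≈ 2.39 d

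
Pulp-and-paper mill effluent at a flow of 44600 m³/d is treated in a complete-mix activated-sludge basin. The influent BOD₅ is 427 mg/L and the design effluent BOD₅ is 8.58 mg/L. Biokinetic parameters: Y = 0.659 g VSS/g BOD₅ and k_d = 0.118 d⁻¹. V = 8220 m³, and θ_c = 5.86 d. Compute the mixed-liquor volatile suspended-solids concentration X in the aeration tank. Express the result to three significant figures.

X ≈ 5180 mg/L

Solving the biomass balance for X: X = Y Q (S₀−S) θ_c / [V (1+k_d θ_c)] = 0.659 × 44600 × (427 − 8.58) × 5.86 / [8220 × (1 + 0.118 × 5.86)] = 5183 mg/L.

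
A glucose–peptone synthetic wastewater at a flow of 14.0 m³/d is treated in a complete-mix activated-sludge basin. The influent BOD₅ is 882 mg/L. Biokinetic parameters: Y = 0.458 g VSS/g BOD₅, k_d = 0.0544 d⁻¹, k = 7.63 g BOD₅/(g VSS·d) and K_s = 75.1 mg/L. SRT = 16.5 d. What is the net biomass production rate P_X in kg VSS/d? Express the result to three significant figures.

For a completely mixed reactor with recycle the Lawrence–McCarty relation gives S = K_s·(1 + k_d·θ_c) / [θ_c·(Y·k − k_d) − 1] = 75.1 × (1 + 0.0544 × 16.5) / [16.5 × (0.458 × 7.63 − 0.0544) − 1] = 142.5 / 55.76 = 2.556 mg/L.
Observed yield with endogenous decay: Y_obs = Y / (1 + k_d·θ_c) = 0.458 / (1 + 0.0544 × 16.5) = 0.458 / 1.898 = 0.2414 g VSS/g BOD₅.
Q·(S₀ − S) = 14.0 × (882 − 2.56) × 10⁻³ = 12.31 kg/d removed.
P_X = Y_obs · Q(S₀ − S) = 0.2414 × 12.31 = 2.972 kg VSS/d.

P_X ≈ 2.97 kg VSS/d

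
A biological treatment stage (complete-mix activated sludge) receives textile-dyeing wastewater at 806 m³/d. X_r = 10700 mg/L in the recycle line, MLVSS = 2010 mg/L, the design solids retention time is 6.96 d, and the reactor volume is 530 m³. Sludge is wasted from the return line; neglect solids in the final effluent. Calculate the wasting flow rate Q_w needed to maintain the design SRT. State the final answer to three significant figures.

Wasting from the return line (neglecting effluent solids): Q_w = V·X / (θ_c·X_r) = 530.0 × 2010 / (6.96 × 10700) = 14.30 m³/d.

Q_w ≈ 14.3 m³/d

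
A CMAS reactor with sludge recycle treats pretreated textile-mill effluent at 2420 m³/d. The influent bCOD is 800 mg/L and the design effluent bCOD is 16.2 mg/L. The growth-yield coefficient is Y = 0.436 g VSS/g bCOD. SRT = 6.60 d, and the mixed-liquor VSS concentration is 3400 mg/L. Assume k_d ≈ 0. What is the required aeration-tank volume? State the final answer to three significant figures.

V ≈ 1610 m³

V·X = Y·Q·ΔS·θ_c gives V = 0.436 × 2420 × (800 − 16.2) × 6.60 / 3400 = 1605 m³.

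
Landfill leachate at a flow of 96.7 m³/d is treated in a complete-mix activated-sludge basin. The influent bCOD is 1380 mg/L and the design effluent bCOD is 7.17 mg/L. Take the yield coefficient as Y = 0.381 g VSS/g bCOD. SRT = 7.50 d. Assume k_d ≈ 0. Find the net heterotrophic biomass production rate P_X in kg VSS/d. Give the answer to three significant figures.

P_X ≈ 50.6 kg VSS/d

With endogenous decay neglected, the observed yield equals the true yield: Y_obs = Y = 0.381 g VSS/g bCOD.
Substrate removed = Q·(S₀ − S) = 96.7 m³/d × (1380 − 7.17) g/m³ = 1.33×10^5 g/d = 132.8 kg/d.
Net biomass production P_X = Y_obs × Q·(S₀ − S) = 0.3810 × 132.8 = 50.58 kg VSS/d.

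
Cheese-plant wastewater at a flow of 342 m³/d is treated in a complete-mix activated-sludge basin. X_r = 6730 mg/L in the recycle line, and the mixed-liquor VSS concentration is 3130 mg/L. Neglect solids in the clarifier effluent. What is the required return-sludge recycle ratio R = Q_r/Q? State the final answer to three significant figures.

R ≈ 0.869

R = Q_r/Q = X/(X_r − X) = 3130 / (6730 − 3130) = 0.8694.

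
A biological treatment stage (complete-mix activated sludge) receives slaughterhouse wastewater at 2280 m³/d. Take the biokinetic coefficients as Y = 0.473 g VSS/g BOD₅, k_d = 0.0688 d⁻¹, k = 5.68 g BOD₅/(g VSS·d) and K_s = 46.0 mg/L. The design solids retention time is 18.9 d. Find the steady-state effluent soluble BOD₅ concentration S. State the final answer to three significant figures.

For a completely mixed reactor with recycle the Lawrence–McCarty relation gives S = K_s·(1 + k_d·θ_c) / [θ_c·(Y·k − k_d) − 1] = 46.0 × (1 + 0.0688 × 18.9) / [18.9 × (0.473 × 5.68 − 0.0688) − 1] = 105.8 / 48.48 = 2.183 mg/L.

S ≈ 2.18 mg/L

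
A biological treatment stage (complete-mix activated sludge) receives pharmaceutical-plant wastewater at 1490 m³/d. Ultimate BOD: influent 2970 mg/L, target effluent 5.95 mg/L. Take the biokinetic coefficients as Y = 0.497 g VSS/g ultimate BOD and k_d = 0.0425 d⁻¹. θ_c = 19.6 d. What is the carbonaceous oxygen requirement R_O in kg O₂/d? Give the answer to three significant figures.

The observed yield is Y_obs = Y/(1 + k_d·θ_c) = 0.497 / (1 + 0.0425 × 19.6) = 0.497 / 1.833 = 0.2711 g VSS per g ultimate BOD removed.
Substrate removed = Q·(S₀ − S) = 1490 m³/d × (2970 − 5.95) g/m³ = 4.42×10^6 g/d = 4416 kg/d.
Net sludge production P_X = 0.2711 × 4416 = 1197 kg VSS/d.
Carbonaceous O₂ demand = substrate oxidised − cell-mass equivalent = 4416 − 1.42 × 1197 = 2716 kg O₂/d.

R_O ≈ 2720 kg O₂/d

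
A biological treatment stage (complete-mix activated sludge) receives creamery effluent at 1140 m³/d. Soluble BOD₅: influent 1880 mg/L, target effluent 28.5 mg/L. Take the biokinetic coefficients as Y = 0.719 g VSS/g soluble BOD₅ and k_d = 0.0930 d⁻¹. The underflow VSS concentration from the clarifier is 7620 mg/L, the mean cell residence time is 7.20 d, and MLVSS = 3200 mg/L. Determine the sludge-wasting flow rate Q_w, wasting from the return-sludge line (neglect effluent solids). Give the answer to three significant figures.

Q_w ≈ 119 m³/d

Steady-state biomass mass balance: V·X·(1 + k_d·θ_c) = Y·Q·(S₀ − S)·θ_c, so V = 0.719 × 1140 × (1880 − 28.5) × 7.20 / [3200 × (1 + 0.0930 × 7.20)] = 1.09×10^7 / 5343 = 2045 m³.
Q_w = (V·X)/(θ_c X_r) = 2045 × 3200 / (7.20 × 7620) = 119.3 m³/d.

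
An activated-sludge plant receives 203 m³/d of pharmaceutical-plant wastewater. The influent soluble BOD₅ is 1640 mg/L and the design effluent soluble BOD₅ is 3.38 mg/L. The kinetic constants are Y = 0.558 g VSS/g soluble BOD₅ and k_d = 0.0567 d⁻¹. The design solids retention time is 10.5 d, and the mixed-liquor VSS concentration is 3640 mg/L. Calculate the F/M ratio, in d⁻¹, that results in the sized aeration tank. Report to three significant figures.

F/M ≈ 0.273 d⁻¹

From the SRT design equation V = Y Q (S₀−S) θ_c / [X (1 + k_d θ_c)] = 0.558 × 203 × (1640 − 3.38) × 10.5 / [3640 × (1 + 0.0567 × 10.5)] = 1.95×10^6 / 5807 = 335.2 m³.
F/M = applied load / biomass = Q·S₀/(V·X) = 203 × 1640 / (335.2 × 3640) = 0.2729 d⁻¹.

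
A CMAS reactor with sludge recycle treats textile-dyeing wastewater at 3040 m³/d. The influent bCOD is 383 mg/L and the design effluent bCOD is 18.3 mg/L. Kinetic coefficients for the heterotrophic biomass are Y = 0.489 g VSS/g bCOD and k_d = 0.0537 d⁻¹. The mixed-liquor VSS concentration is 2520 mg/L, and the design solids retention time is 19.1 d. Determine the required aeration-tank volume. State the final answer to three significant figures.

Rearranging the biomass balance for a CMAS with decay, V = Y·Q·ΔS·θ_c / [X·(1+k_d θ_c)] = 0.489 × 3040 × (383 − 18.3) × 19.1 / [2520 × (1 + 0.0537 × 19.1)] = 1.04×10^7 / 5105 = 2029 m³.

V ≈ 2030 m³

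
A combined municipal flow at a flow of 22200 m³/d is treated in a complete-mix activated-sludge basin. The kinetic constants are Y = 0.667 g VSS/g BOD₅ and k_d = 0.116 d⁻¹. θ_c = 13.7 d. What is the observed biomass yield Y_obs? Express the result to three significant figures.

Y_obs ≈ 0.258 g VSS/g BOD₅

Y_obs = Y / (1 + k_d θ_c) = 0.667 / (1 + 0.116 × 13.7) = 0.667 / 2.589 = 0.2576.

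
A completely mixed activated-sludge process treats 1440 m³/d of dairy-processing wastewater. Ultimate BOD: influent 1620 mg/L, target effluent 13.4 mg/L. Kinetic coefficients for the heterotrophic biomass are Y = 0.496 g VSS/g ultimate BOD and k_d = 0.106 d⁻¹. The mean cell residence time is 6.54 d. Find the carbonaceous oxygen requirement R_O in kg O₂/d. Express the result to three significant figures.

Correct the yield for decay: Y_obs = Y/(1 + k_d θ_c) = 0.496 / (1 + 0.106 × 6.54) = 0.496 / 1.693 = 0.2929.
Mass of ultimate BOD removed per day: Q(S₀ − S) = 1440 × 1607 g/m³ = 2314 kg/d.
Biomass synthesised: P_X = Y_obs × 2314 = 677.7 kg VSS/d.
R_O = Q·(S₀ − S) − 1.42·P_X = 2314 − 1.42 × 677.7 = 1351 kg O₂/d.

R_O ≈ 1350 kg O₂/d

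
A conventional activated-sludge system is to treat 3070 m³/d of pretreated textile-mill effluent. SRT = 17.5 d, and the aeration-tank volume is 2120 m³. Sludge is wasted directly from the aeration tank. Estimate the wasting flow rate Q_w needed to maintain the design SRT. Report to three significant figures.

Q_w ≈ 121 m³/d

For wasting at MLVSS concentration, Q_w = V/θ_c = 2120/17.5 = 121.1 m³/d.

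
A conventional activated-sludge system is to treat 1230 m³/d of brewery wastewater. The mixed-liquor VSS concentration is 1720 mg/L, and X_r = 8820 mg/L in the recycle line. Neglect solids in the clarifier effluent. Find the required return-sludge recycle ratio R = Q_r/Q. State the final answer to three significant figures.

R ≈ 0.242

Mass balance around the secondary clarifier (neglecting effluent solids): R = X / (X_r − X) = 1720 / (8820 − 1720) = 0.2423.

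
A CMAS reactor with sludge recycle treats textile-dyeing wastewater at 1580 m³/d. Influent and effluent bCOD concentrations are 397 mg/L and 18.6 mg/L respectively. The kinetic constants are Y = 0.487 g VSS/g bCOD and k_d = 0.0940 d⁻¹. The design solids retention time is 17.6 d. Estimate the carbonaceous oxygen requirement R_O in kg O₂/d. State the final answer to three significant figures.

R_O ≈ 442 kg O₂/d

Correct the yield for decay: Y_obs = Y/(1 + k_d θ_c) = 0.487 / (1 + 0.0940 × 17.6) = 0.487 / 2.654 = 0.1835.
Substrate removed = Q·(S₀ − S) = 1580 m³/d × (397 − 18.6) g/m³ = 5.98×10^5 g/d = 597.9 kg/d.
Net sludge production P_X = 0.1835 × 597.9 = 109.7 kg VSS/d.
R_O = Q·(S₀ − S) − 1.42·P_X = 597.9 − 1.42 × 109.7 = 442.1 kg O₂/d.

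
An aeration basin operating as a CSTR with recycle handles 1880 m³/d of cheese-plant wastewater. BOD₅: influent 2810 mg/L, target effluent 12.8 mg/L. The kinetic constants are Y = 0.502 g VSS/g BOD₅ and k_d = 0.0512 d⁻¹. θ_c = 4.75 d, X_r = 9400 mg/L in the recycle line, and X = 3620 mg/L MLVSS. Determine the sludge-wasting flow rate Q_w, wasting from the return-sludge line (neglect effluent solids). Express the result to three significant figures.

Q_w ≈ 226 m³/d

Rearranging the biomass balance for a CMAS with decay, V = Y·Q·ΔS·θ_c / [X·(1+k_d θ_c)] = 0.502 × 1880 × (2810 − 12.8) × 4.75 / [3620 × (1 + 0.0512 × 4.75)] = 1.25×10^7 / 4500 = 2786 m³.
θ_c = V·X/(Q_w·X_r) when wasting from the recycle, so Q_w = V·X/(θ_c·X_r) = 2786 × 3620 / (4.75 × 9400) = 225.9 m³/d.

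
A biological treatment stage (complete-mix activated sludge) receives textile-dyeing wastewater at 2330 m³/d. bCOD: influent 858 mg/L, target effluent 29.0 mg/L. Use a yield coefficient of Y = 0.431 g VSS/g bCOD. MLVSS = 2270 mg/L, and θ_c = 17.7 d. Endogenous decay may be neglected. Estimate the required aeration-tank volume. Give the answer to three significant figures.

V ≈ 6490 m³

V·X = Y·Q·ΔS·θ_c gives V = 0.431 × 2330 × (858 − 29.0) × 17.7 / 2270 = 6491 m³.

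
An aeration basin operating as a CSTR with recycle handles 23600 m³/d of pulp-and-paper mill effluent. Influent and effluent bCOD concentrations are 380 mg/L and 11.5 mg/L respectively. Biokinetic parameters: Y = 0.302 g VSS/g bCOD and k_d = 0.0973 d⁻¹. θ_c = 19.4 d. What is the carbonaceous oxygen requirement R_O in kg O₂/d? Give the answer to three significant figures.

The observed yield is Y_obs = Y/(1 + k_d·θ_c) = 0.302 / (1 + 0.0973 × 19.4) = 0.302 / 2.888 = 0.1046 g VSS per g bCOD removed.
Mass of bCOD removed per day: Q(S₀ − S) = 23600 × 368.5 g/m³ = 8697 kg/d.
Net sludge production P_X = 0.1046 × 8697 = 909.5 kg VSS/d.
Carbonaceous O₂ demand = substrate oxidised − cell-mass equivalent = 8697 − 1.42 × 909.5 = 7405 kg O₂/d.

R_O ≈ 7410 kg O₂/d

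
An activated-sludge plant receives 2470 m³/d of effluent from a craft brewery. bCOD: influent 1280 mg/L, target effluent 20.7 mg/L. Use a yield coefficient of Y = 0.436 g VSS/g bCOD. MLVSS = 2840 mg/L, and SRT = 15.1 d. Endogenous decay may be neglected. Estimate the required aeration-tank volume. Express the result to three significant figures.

Biomass mass balance (decay neglected): V·X = Y·Q·(S₀ − S)·θ_c, so V = 0.436 × 2470 × (1280 − 20.7) × 15.1 / 2840 = 7211 m³.

V ≈ 7210 m³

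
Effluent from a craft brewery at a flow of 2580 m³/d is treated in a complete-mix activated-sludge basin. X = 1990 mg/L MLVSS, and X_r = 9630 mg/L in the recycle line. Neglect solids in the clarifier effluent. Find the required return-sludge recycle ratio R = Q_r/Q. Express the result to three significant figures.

R = Q_r/Q = X/(X_r − X) = 1990 / (9630 − 1990) = 0.2605.

R ≈ 0.260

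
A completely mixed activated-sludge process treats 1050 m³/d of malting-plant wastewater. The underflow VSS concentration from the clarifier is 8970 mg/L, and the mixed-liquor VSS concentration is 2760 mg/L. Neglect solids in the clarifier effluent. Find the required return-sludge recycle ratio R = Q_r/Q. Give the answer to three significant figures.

R ≈ 0.444

Solids balance on the clarifier gives (1+R)X = R·X_r, so R = X/(X_r − X) = 2760 / (8970 − 2760) = 0.4444.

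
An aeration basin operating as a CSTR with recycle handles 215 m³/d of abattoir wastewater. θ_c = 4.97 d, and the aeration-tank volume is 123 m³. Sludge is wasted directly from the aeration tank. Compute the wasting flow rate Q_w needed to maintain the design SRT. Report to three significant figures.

With mixed-liquor wasting, θ_c = V/Q_w, so Q_w = V/θ_c = 123.0/4.97 = 24.75 m³/d.

Q_w ≈ 24.7 m³/d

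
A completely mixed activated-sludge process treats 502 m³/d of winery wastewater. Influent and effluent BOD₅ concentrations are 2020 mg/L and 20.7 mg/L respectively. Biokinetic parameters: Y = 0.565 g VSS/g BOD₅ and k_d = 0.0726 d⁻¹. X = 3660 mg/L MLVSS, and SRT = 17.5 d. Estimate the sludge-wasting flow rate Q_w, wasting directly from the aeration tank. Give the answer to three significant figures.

Q_w ≈ 68.2 m³/d

Steady-state biomass mass balance: V·X·(1 + k_d·θ_c) = Y·Q·(S₀ − S)·θ_c, so V = 0.565 × 502 × (2020 − 20.7) × 17.5 / [3660 × (1 + 0.0726 × 17.5)] = 9.92×10^6 / 8310 = 1194 m³.
With mixed-liquor wasting, θ_c = V/Q_w, so Q_w = V/θ_c = 1194/17.5 = 68.24 m³/d.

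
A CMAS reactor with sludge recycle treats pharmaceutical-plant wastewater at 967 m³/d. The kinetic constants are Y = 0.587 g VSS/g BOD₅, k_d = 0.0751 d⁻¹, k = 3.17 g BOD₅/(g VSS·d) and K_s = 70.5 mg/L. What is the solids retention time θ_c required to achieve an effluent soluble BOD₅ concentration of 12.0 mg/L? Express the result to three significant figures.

θ_c ≈ 5.11 d

At the target effluent, Y k S/(K_s+S) = 0.587×3.17×12.0/82.50 = 0.2707 d⁻¹.
Then 1/θ_c = μ − k_d = 0.2707 − 0.0751 = 0.1956 d⁻¹, giving θ_c = 5.114 d.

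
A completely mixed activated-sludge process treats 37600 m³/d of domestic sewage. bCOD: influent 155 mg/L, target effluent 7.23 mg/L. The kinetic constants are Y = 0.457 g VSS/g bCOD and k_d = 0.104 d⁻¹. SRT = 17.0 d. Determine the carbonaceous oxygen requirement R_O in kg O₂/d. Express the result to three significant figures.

R_O ≈ 4250 kg O₂/d

Correct the yield for decay: Y_obs = Y/(1 + k_d θ_c) = 0.457 / (1 + 0.104 × 17.0) = 0.457 / 2.768 = 0.1651.
Q·(S₀ − S) = 37600 × (155 − 7.23) × 10⁻³ = 5556 kg/d removed.
P_X = Y_obs·Q·(S₀ − S) = 0.1651 × 5556 = 917.3 kg VSS/d.
R_O = Q·(S₀ − S) − 1.42·P_X = 5556 − 1.42 × 917.3 = 4254 kg O₂/d.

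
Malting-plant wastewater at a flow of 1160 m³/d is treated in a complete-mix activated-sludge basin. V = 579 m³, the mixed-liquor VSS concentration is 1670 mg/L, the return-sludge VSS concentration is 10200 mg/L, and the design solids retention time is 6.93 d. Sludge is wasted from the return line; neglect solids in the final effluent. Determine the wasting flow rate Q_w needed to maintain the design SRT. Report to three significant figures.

θ_c = V·X/(Q_w·X_r) when wasting from the recycle, so Q_w = V·X/(θ_c·X_r) = 579.0 × 1670 / (6.93 × 10200) = 13.68 m³/d.

Q_w ≈ 13.7 m³/d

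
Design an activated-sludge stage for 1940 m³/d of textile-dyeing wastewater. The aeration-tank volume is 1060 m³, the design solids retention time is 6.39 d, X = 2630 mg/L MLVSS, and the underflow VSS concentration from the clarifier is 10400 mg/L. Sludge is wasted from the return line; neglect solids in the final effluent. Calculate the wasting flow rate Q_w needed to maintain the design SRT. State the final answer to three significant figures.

Q_w ≈ 41.9 m³/d

Q_w = (V·X)/(θ_c X_r) = 1060 × 2630 / (6.39 × 10400) = 41.95 m³/d.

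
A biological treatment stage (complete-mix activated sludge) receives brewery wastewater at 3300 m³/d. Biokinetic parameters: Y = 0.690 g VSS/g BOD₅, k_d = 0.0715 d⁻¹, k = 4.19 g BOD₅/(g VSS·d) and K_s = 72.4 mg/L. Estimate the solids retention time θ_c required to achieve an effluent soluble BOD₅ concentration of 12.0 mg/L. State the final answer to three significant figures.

θ_c ≈ 2.95 d

At the target effluent, Y k S/(K_s+S) = 0.690×4.19×12.0/84.40 = 0.4111 d⁻¹.
1/θ_c = 0.4111 − 0.0715 = 0.3396 d⁻¹, so θ_c = 2.945 d.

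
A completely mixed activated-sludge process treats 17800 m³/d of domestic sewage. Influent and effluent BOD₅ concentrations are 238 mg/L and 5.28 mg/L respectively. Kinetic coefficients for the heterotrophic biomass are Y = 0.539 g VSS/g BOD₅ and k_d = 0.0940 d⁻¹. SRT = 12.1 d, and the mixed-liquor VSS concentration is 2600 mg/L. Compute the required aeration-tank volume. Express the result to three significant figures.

V ≈ 4860 m³

Steady-state biomass mass balance: V·X·(1 + k_d·θ_c) = Y·Q·(S₀ − S)·θ_c, so V = 0.539 × 17800 × (238 − 5.28) × 12.1 / [2600 × (1 + 0.0940 × 12.1)] = 2.7×10^7 / 5557 = 4861 m³.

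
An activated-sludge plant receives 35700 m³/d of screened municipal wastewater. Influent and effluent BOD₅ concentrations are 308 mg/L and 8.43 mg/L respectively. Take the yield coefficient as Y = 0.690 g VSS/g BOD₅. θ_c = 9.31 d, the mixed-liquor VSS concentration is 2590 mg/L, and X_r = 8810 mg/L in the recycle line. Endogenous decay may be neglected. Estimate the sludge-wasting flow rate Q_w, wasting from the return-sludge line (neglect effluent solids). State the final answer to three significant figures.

Q_w ≈ 838 m³/d

V·X = Y·Q·ΔS·θ_c gives V = 0.690 × 35700 × (308 − 8.43) × 9.31 / 2590 = 26526 m³.
Wasting from the return line (neglecting effluent solids): Q_w = V·X / (θ_c·X_r) = 26526 × 2590 / (9.31 × 8810) = 837.6 m³/d.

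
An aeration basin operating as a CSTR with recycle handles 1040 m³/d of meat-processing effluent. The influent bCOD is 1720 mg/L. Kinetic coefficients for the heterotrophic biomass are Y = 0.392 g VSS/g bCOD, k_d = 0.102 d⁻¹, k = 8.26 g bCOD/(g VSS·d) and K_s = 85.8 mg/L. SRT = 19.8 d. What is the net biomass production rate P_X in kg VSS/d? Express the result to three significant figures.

From the Monod/SRT balance for a CMAS, S = K_s·(1+k_d θ_c)/[θ_c·(Y k − k_d) − 1] = 85.8 × (1 + 0.102 × 19.8) / [19.8 × (0.392 × 8.26 − 0.102) − 1] = 259.1 / 61.09 = 4.241 mg/L.
The observed yield is Y_obs = Y/(1 + k_d·θ_c) = 0.392 / (1 + 0.102 × 19.8) = 0.392 / 3.020 = 0.1298 g VSS per g bCOD removed.
Mass of bCOD removed per day: Q(S₀ − S) = 1040 × 1716 g/m³ = 1784 kg/d.
Biomass produced: P_X = Y_obs·Q·ΔS = 0.1298 × 1784 ≈ 231.6 kg VSS/d.

P_X ≈ 232 kg VSS/d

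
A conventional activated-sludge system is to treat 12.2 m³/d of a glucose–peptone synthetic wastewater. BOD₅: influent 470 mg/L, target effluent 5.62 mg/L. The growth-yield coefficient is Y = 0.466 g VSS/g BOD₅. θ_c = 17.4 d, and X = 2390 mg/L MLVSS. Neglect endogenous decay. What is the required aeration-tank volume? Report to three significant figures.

V·X = Y·Q·ΔS·θ_c gives V = 0.466 × 12.2 × (470 − 5.62) × 17.4 / 2390 = 19.22 m³.

V ≈ 19.2 m³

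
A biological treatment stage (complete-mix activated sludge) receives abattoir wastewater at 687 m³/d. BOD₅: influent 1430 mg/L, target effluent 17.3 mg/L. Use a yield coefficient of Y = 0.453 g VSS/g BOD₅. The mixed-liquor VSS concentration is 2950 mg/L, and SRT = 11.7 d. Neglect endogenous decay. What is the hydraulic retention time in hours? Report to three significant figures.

With k_d = 0 the design equation reduces to V = Y Q (S₀−S) θ_c / X = 0.453 × 687 × (1430 − 17.3) × 11.7 / 2950 = 1744 m³.
τ = V/Q = 1744/687 = 2.538 d, or 60.91 h.

τ ≈ 60.9 h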